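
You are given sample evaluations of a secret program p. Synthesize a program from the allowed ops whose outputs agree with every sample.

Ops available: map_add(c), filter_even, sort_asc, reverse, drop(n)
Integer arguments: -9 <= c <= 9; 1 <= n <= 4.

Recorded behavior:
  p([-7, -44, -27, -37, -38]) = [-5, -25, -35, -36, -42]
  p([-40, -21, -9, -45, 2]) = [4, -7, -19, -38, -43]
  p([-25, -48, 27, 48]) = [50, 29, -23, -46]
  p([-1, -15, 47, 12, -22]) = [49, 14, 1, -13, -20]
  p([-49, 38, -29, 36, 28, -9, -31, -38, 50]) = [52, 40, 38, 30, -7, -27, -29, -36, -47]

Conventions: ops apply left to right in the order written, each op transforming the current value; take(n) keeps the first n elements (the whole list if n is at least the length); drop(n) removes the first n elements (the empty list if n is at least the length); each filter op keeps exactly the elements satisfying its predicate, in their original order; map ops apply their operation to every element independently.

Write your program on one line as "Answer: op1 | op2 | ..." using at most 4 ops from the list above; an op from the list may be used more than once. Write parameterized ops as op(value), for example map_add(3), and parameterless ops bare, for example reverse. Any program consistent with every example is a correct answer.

sort_asc | map_add(2) | reverse

Check, running the answer program on each example:
  [-7, -44, -27, -37, -38] -> [-44, -38, -37, -27, -7] -> [-42, -36, -35, -25, -5] -> [-5, -25, -35, -36, -42]
  [-40, -21, -9, -45, 2] -> [-45, -40, -21, -9, 2] -> [-43, -38, -19, -7, 4] -> [4, -7, -19, -38, -43]
  [-25, -48, 27, 48] -> [-48, -25, 27, 48] -> [-46, -23, 29, 50] -> [50, 29, -23, -46]
  [-1, -15, 47, 12, -22] -> [-22, -15, -1, 12, 47] -> [-20, -13, 1, 14, 49] -> [49, 14, 1, -13, -20]
  [-49, 38, -29, 36, 28, -9, -31, -38, 50] -> [-49, -38, -31, -29, -9, 28, 36, 38, 50] -> [-47, -36, -29, -27, -7, 30, 38, 40, 52] -> [52, 40, 38, 30, -7, -27, -29, -36, -47]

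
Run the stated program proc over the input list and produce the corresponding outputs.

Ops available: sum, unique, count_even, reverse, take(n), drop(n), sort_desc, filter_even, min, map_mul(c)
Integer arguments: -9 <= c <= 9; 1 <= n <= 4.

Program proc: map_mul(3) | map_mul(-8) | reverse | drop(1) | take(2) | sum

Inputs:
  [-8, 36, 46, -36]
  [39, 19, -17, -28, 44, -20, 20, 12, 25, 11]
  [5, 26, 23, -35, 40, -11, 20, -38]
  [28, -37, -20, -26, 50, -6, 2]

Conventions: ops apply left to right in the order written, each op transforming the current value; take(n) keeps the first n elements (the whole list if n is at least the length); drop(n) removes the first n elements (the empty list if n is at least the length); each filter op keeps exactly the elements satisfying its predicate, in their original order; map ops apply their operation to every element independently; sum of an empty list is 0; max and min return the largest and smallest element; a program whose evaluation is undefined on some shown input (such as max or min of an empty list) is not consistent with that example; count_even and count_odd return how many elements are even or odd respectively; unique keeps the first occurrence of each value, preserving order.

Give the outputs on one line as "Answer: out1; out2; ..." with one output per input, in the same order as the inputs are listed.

Execution, op by op:
  [-8, 36, 46, -36] -> [-24, 108, 138, -108] -> [192, -864, -1104, 864] -> [864, -1104, -864, 192] -> [-1104, -864, 192] -> [-1104, -864] -> -1968
  [39, 19, -17, -28, 44, -20, 20, 12, 25, 11] -> [117, 57, -51, -84, 132, -60, 60, 36, 75, 33] -> [-936, -456, 408, 672, -1056, 480, -480, -288, -600, -264] -> [-264, -600, -288, -480, 480, -1056, 672, 408, -456, -936] -> [-600, -288, -480, 480, -1056, 672, 408, -456, -936] -> [-600, -288] -> -888
  [5, 26, 23, -35, 40, -11, 20, -38] -> [15, 78, 69, -105, 120, -33, 60, -114] -> [-120, -624, -552, 840, -960, 264, -480, 912] -> [912, -480, 264, -960, 840, -552, -624, -120] -> [-480, 264, -960, 840, -552, -624, -120] -> [-480, 264] -> -216
  [28, -37, -20, -26, 50, -6, 2] -> [84, -111, -60, -78, 150, -18, 6] -> [-672, 888, 480, 624, -1200, 144, -48] -> [-48, 144, -1200, 624, 480, 888, -672] -> [144, -1200, 624, 480, 888, -672] -> [144, -1200] -> -1056

-1968; -888; -216; -1056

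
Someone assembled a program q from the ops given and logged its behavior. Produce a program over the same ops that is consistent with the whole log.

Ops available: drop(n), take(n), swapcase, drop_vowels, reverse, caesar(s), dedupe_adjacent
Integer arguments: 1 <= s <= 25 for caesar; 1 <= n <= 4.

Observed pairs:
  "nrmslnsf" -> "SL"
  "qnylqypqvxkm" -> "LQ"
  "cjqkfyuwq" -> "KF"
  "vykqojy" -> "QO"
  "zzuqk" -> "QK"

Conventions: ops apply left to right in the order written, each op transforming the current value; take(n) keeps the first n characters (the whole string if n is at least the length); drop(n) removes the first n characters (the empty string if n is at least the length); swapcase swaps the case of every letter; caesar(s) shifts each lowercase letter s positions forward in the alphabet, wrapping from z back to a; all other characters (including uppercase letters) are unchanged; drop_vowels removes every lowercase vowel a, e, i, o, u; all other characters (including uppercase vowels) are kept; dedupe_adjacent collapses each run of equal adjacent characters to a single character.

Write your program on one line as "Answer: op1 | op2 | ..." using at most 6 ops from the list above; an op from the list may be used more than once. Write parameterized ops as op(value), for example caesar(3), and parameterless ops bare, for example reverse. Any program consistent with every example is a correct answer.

swapcase | drop(1) | drop(2) | swapcase | take(2) | swapcase

Check, running the answer program on each example:
  "nrmslnsf" -> "NRMSLNSF" -> "RMSLNSF" -> "SLNSF" -> "slnsf" -> "sl" -> "SL"
  "qnylqypqvxkm" -> "QNYLQYPQVXKM" -> "NYLQYPQVXKM" -> "LQYPQVXKM" -> "lqypqvxkm" -> "lq" -> "LQ"
  "cjqkfyuwq" -> "CJQKFYUWQ" -> "JQKFYUWQ" -> "KFYUWQ" -> "kfyuwq" -> "kf" -> "KF"
  "vykqojy" -> "VYKQOJY" -> "YKQOJY" -> "QOJY" -> "qojy" -> "qo" -> "QO"
  "zzuqk" -> "ZZUQK" -> "ZUQK" -> "QK" -> "qk" -> "qk" -> "QK"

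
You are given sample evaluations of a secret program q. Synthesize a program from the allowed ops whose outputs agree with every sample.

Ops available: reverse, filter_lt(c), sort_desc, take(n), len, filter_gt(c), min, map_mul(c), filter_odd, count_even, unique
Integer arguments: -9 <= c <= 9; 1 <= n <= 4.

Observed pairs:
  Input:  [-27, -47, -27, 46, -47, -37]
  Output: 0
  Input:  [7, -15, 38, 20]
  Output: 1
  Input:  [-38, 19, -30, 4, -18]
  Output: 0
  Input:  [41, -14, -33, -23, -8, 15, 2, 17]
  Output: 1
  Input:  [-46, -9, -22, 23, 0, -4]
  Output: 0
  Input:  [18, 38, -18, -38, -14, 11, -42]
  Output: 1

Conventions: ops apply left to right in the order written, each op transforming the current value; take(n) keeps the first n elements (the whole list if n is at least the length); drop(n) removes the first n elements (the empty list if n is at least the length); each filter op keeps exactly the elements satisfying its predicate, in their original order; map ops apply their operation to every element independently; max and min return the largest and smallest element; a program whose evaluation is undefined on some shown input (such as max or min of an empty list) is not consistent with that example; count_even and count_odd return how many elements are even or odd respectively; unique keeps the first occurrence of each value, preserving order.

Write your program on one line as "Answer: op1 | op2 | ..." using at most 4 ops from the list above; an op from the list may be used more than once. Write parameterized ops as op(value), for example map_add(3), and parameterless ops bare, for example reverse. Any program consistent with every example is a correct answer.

take(1) | filter_gt(4) | len

Check, running the answer program on each example:
  [-27, -47, -27, 46, -47, -37] -> [-27] -> [] -> 0
  [7, -15, 38, 20] -> [7] -> [7] -> 1
  [-38, 19, -30, 4, -18] -> [-38] -> [] -> 0
  [41, -14, -33, -23, -8, 15, 2, 17] -> [41] -> [41] -> 1
  [-46, -9, -22, 23, 0, -4] -> [-46] -> [] -> 0
  [18, 38, -18, -38, -14, 11, -42] -> [18] -> [18] -> 1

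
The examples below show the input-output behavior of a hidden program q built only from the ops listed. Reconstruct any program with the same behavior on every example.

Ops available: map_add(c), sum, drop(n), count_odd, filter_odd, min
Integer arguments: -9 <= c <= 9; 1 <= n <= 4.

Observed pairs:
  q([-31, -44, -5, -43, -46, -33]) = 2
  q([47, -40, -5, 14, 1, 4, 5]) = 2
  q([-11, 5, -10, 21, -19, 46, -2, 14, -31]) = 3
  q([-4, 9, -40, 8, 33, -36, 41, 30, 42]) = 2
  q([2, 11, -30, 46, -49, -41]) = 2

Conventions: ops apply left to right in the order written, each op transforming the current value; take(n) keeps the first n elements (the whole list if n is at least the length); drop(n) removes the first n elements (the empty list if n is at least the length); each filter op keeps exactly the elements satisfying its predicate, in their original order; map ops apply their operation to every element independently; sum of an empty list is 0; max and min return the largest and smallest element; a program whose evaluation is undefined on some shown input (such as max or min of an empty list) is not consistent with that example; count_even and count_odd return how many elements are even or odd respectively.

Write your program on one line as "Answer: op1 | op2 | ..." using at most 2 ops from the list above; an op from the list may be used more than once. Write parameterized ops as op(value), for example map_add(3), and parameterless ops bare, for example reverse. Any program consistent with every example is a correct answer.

drop(3) | count_odd

Check, running the answer program on each example:
  [-31, -44, -5, -43, -46, -33] -> [-43, -46, -33] -> 2
  [47, -40, -5, 14, 1, 4, 5] -> [14, 1, 4, 5] -> 2
  [-11, 5, -10, 21, -19, 46, -2, 14, -31] -> [21, -19, 46, -2, 14, -31] -> 3
  [-4, 9, -40, 8, 33, -36, 41, 30, 42] -> [8, 33, -36, 41, 30, 42] -> 2
  [2, 11, -30, 46, -49, -41] -> [46, -49, -41] -> 2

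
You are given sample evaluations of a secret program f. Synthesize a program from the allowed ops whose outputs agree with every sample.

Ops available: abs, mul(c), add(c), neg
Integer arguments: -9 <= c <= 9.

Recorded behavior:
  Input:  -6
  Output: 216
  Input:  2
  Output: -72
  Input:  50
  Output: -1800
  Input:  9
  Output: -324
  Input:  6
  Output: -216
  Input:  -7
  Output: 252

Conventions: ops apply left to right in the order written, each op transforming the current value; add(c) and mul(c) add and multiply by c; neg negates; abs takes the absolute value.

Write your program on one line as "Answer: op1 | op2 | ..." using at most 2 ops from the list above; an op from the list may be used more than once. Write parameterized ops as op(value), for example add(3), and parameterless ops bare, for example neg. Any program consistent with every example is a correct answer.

mul(-9) | mul(4)

Check, running the answer program on each example:
  -6 -> 54 -> 216
  2 -> -18 -> -72
  50 -> -450 -> -1800
  9 -> -81 -> -324
  6 -> -54 -> -216
  -7 -> 63 -> 252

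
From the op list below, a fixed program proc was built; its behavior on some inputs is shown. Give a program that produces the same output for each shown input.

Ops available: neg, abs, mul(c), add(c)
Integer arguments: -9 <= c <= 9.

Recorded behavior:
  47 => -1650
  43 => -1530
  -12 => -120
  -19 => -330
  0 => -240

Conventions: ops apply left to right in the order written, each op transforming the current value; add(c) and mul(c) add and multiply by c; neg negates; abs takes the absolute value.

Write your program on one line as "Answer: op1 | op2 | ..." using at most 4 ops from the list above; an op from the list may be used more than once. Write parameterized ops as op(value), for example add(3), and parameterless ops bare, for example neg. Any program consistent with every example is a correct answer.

add(8) | mul(6) | abs | mul(-5)

Check, running the answer program on each example:
  47 -> 55 -> 330 -> 330 -> -1650
  43 -> 51 -> 306 -> 306 -> -1530
  -12 -> -4 -> -24 -> 24 -> -120
  -19 -> -11 -> -66 -> 66 -> -330
  0 -> 8 -> 48 -> 48 -> -240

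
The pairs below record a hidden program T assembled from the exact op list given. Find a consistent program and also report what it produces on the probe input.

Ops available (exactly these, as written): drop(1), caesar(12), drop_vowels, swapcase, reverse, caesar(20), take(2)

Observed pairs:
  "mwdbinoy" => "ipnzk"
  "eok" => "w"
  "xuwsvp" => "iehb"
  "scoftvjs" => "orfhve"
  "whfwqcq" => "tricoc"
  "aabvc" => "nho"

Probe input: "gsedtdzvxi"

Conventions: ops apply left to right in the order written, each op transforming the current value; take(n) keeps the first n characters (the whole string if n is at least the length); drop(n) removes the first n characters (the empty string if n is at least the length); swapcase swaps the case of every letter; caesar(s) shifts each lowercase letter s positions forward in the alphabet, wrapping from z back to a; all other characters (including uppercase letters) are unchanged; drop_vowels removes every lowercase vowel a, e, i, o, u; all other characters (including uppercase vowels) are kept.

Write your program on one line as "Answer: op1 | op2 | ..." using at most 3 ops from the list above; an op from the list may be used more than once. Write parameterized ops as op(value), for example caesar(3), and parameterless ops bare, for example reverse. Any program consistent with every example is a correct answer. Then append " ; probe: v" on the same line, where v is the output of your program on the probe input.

drop(1) | drop_vowels | caesar(12) ; probe: "epfplhj"

Check, running the answer program on each example:
  "mwdbinoy" -> "wdbinoy" -> "wdbny" -> "ipnzk"
  "eok" -> "ok" -> "k" -> "w"
  "xuwsvp" -> "uwsvp" -> "wsvp" -> "iehb"
  "scoftvjs" -> "coftvjs" -> "cftvjs" -> "orfhve"
  "whfwqcq" -> "hfwqcq" -> "hfwqcq" -> "tricoc"
  "aabvc" -> "abvc" -> "bvc" -> "nho"
  probe: "gsedtdzvxi" -> "sedtdzvxi" -> "sdtdzvx" -> "epfplhj"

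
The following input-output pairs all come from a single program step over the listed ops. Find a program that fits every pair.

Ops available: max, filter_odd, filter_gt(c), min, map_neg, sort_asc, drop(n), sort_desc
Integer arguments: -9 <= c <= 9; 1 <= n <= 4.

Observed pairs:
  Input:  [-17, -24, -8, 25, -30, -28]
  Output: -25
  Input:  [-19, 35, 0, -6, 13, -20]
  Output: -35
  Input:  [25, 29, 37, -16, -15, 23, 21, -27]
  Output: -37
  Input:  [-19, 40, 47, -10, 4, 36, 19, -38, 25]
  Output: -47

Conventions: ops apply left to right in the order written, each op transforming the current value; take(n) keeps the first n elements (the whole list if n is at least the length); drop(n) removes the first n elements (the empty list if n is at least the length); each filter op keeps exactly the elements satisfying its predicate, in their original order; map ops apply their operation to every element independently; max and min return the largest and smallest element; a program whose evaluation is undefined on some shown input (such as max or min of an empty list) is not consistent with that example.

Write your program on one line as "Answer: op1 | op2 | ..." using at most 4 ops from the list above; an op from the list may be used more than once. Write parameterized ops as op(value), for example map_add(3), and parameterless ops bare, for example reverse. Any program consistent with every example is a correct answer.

filter_odd | map_neg | sort_desc | min

Check, running the answer program on each example:
  [-17, -24, -8, 25, -30, -28] -> [-17, 25] -> [17, -25] -> [17, -25] -> -25
  [-19, 35, 0, -6, 13, -20] -> [-19, 35, 13] -> [19, -35, -13] -> [19, -13, -35] -> -35
  [25, 29, 37, -16, -15, 23, 21, -27] -> [25, 29, 37, -15, 23, 21, -27] -> [-25, -29, -37, 15, -23, -21, 27] -> [27, 15, -21, -23, -25, -29, -37] -> -37
  [-19, 40, 47, -10, 4, 36, 19, -38, 25] -> [-19, 47, 19, 25] -> [19, -47, -19, -25] -> [19, -19, -25, -47] -> -47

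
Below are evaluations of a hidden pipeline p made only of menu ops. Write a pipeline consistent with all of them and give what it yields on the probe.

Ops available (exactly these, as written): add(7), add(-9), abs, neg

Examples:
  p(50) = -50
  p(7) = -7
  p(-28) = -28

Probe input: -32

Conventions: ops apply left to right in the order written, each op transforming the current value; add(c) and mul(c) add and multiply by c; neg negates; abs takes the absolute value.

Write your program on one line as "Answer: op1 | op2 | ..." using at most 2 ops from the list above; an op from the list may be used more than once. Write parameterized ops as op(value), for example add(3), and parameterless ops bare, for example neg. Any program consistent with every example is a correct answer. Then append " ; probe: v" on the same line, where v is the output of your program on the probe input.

abs | neg ; probe: -32

Check, running the answer program on each example:
  50 -> 50 -> -50
  7 -> 7 -> -7
  -28 -> 28 -> -28
  probe: -32 -> 32 -> -32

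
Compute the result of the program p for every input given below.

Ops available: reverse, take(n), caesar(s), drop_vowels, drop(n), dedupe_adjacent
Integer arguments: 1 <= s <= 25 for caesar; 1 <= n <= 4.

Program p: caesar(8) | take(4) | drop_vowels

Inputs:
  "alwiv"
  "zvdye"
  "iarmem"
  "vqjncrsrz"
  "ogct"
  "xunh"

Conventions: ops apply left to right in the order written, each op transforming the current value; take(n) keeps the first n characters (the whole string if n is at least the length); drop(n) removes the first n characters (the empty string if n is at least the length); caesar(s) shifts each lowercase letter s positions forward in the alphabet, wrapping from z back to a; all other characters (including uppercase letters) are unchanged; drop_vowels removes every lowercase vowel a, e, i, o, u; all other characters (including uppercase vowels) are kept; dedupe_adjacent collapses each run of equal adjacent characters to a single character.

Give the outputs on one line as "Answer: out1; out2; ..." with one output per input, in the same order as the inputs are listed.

"tq"; "hdlg"; "qz"; "dyrv"; "wkb"; "fcvp"

Execution, op by op:
  "alwiv" -> "iteqd" -> "iteq" -> "tq"
  "zvdye" -> "hdlgm" -> "hdlg" -> "hdlg"
  "iarmem" -> "qizumu" -> "qizu" -> "qz"
  "vqjncrsrz" -> "dyrvkzazh" -> "dyrv" -> "dyrv"
  "ogct" -> "wokb" -> "wokb" -> "wkb"
  "xunh" -> "fcvp" -> "fcvp" -> "fcvp"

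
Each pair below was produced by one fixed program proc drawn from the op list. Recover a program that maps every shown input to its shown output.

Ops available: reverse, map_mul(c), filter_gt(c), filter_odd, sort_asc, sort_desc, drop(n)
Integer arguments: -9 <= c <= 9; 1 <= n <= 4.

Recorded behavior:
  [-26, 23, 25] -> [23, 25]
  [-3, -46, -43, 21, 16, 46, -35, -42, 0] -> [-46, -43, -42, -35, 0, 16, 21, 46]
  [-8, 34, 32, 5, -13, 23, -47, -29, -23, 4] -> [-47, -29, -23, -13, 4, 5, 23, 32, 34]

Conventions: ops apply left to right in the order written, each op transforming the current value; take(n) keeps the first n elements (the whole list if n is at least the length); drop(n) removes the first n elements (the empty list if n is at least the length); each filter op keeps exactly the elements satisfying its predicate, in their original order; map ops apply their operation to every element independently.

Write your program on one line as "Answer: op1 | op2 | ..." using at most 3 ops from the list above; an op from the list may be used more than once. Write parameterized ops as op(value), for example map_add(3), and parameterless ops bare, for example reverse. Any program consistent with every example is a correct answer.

drop(1) | reverse | sort_asc

Check, running the answer program on each example:
  [-26, 23, 25] -> [23, 25] -> [25, 23] -> [23, 25]
  [-3, -46, -43, 21, 16, 46, -35, -42, 0] -> [-46, -43, 21, 16, 46, -35, -42, 0] -> [0, -42, -35, 46, 16, 21, -43, -46] -> [-46, -43, -42, -35, 0, 16, 21, 46]
  [-8, 34, 32, 5, -13, 23, -47, -29, -23, 4] -> [34, 32, 5, -13, 23, -47, -29, -23, 4] -> [4, -23, -29, -47, 23, -13, 5, 32, 34] -> [-47, -29, -23, -13, 4, 5, 23, 32, 34]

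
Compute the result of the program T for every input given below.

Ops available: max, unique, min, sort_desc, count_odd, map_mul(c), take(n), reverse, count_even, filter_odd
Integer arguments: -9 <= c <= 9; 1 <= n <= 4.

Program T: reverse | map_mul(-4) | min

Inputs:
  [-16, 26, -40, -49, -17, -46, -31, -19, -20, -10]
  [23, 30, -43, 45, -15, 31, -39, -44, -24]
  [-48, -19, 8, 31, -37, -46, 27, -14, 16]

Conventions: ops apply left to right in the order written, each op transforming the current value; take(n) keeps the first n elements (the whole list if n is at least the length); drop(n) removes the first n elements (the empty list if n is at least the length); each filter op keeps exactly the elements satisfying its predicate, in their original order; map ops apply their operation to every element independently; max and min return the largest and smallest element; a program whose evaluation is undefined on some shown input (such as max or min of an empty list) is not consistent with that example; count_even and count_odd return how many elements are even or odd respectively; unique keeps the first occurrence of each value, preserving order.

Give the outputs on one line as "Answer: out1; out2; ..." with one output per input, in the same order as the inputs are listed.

Execution, op by op:
  [-16, 26, -40, -49, -17, -46, -31, -19, -20, -10] -> [-10, -20, -19, -31, -46, -17, -49, -40, 26, -16] -> [40, 80, 76, 124, 184, 68, 196, 160, -104, 64] -> -104
  [23, 30, -43, 45, -15, 31, -39, -44, -24] -> [-24, -44, -39, 31, -15, 45, -43, 30, 23] -> [96, 176, 156, -124, 60, -180, 172, -120, -92] -> -180
  [-48, -19, 8, 31, -37, -46, 27, -14, 16] -> [16, -14, 27, -46, -37, 31, 8, -19, -48] -> [-64, 56, -108, 184, 148, -124, -32, 76, 192] -> -124

-104; -180; -124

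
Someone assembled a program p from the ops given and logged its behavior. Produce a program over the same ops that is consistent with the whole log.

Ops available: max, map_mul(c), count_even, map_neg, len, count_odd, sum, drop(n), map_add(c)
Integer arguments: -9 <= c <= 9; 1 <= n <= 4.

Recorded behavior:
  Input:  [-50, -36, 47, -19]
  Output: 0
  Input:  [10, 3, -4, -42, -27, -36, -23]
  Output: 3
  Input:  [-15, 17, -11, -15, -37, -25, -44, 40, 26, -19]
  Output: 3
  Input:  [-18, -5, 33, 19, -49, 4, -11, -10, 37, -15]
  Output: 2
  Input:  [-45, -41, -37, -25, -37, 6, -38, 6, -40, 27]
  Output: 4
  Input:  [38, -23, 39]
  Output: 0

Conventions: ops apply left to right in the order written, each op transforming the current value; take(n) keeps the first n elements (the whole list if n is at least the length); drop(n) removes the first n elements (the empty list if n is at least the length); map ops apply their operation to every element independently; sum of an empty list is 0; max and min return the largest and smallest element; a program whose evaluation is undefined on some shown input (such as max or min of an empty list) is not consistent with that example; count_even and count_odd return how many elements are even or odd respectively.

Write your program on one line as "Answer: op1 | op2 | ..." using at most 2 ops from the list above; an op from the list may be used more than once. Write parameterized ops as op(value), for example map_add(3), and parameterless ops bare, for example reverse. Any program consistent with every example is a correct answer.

drop(2) | count_even

Check, running the answer program on each example:
  [-50, -36, 47, -19] -> [47, -19] -> 0
  [10, 3, -4, -42, -27, -36, -23] -> [-4, -42, -27, -36, -23] -> 3
  [-15, 17, -11, -15, -37, -25, -44, 40, 26, -19] -> [-11, -15, -37, -25, -44, 40, 26, -19] -> 3
  [-18, -5, 33, 19, -49, 4, -11, -10, 37, -15] -> [33, 19, -49, 4, -11, -10, 37, -15] -> 2
  [-45, -41, -37, -25, -37, 6, -38, 6, -40, 27] -> [-37, -25, -37, 6, -38, 6, -40, 27] -> 4
  [38, -23, 39] -> [39] -> 0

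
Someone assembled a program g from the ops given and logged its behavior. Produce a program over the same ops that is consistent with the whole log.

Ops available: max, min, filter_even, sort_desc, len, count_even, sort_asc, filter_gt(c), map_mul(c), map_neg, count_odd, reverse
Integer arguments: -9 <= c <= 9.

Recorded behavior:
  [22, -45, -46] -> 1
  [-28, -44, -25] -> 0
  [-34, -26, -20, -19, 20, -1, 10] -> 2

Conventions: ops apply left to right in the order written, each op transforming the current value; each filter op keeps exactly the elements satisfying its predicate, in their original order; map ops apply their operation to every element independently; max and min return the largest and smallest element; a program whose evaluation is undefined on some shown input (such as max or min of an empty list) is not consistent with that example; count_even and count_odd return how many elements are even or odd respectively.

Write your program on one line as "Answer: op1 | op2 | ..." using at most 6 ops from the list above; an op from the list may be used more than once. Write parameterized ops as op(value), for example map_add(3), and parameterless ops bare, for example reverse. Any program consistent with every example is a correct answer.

reverse | map_mul(8) | reverse | map_mul(6) | filter_gt(9) | count_even

Check, running the answer program on each example:
  [22, -45, -46] -> [-46, -45, 22] -> [-368, -360, 176] -> [176, -360, -368] -> [1056, -2160, -2208] -> [1056] -> 1
  [-28, -44, -25] -> [-25, -44, -28] -> [-200, -352, -224] -> [-224, -352, -200] -> [-1344, -2112, -1200] -> [] -> 0
  [-34, -26, -20, -19, 20, -1, 10] -> [10, -1, 20, -19, -20, -26, -34] -> [80, -8, 160, -152, -160, -208, -272] -> [-272, -208, -160, -152, 160, -8, 80] -> [-1632, -1248, -960, -912, 960, -48, 480] -> [960, 480] -> 2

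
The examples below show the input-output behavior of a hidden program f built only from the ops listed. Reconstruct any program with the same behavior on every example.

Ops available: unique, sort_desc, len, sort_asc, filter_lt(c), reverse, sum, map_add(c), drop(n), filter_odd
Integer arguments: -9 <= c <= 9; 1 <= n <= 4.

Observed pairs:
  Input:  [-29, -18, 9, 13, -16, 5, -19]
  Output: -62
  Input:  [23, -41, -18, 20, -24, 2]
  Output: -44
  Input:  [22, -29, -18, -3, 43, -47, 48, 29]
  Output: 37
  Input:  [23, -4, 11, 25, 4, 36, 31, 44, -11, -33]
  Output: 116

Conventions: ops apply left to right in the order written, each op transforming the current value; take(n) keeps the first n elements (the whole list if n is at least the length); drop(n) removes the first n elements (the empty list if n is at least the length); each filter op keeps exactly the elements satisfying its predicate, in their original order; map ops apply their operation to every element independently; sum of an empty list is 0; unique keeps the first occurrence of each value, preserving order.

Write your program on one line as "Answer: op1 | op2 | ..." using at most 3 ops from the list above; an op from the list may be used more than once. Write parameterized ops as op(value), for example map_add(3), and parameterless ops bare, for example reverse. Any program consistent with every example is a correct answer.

map_add(-1) | sum

Check, running the answer program on each example:
  [-29, -18, 9, 13, -16, 5, -19] -> [-30, -19, 8, 12, -17, 4, -20] -> -62
  [23, -41, -18, 20, -24, 2] -> [22, -42, -19, 19, -25, 1] -> -44
  [22, -29, -18, -3, 43, -47, 48, 29] -> [21, -30, -19, -4, 42, -48, 47, 28] -> 37
  [23, -4, 11, 25, 4, 36, 31, 44, -11, -33] -> [22, -5, 10, 24, 3, 35, 30, 43, -12, -34] -> 116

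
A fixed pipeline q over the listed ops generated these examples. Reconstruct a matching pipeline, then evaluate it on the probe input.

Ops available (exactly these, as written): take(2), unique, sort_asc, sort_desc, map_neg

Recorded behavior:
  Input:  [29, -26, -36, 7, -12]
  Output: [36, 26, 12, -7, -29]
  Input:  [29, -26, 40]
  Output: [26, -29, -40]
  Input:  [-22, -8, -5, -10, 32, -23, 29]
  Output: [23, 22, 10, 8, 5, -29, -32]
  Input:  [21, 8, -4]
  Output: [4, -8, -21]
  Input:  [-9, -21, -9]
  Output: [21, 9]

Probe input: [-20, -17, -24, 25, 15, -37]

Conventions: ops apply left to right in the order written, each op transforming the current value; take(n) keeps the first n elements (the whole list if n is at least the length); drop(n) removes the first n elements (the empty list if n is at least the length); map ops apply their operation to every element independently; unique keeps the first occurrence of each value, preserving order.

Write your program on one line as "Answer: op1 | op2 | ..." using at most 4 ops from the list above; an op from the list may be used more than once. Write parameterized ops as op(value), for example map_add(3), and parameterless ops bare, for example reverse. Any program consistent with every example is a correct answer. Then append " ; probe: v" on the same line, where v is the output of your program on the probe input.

unique | sort_asc | map_neg ; probe: [37, 24, 20, 17, -15, -25]

Check, running the answer program on each example:
  [29, -26, -36, 7, -12] -> [29, -26, -36, 7, -12] -> [-36, -26, -12, 7, 29] -> [36, 26, 12, -7, -29]
  [29, -26, 40] -> [29, -26, 40] -> [-26, 29, 40] -> [26, -29, -40]
  [-22, -8, -5, -10, 32, -23, 29] -> [-22, -8, -5, -10, 32, -23, 29] -> [-23, -22, -10, -8, -5, 29, 32] -> [23, 22, 10, 8, 5, -29, -32]
  [21, 8, -4] -> [21, 8, -4] -> [-4, 8, 21] -> [4, -8, -21]
  [-9, -21, -9] -> [-9, -21] -> [-21, -9] -> [21, 9]
  probe: [-20, -17, -24, 25, 15, -37] -> [-20, -17, -24, 25, 15, -37] -> [-37, -24, -20, -17, 15, 25] -> [37, 24, 20, 17, -15, -25]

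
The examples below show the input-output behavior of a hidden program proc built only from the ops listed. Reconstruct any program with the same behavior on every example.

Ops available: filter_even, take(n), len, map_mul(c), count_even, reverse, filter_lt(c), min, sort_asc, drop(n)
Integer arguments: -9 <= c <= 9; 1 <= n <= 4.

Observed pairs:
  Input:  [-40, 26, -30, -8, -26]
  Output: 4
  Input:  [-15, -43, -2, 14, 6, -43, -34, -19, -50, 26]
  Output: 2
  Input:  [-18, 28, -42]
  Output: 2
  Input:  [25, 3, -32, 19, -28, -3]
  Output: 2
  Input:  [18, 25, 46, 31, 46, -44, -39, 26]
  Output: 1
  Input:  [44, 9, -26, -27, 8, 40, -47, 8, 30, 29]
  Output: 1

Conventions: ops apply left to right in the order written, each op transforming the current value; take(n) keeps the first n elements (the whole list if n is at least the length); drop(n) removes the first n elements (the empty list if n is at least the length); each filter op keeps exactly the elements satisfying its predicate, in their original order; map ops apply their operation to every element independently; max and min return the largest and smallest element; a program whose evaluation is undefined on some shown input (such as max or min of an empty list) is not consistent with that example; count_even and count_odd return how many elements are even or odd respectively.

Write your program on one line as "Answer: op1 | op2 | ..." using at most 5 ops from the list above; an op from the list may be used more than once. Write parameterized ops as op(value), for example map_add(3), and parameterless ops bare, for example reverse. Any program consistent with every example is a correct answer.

sort_asc | filter_lt(-7) | reverse | count_even

Check, running the answer program on each example:
  [-40, 26, -30, -8, -26] -> [-40, -30, -26, -8, 26] -> [-40, -30, -26, -8] -> [-8, -26, -30, -40] -> 4
  [-15, -43, -2, 14, 6, -43, -34, -19, -50, 26] -> [-50, -43, -43, -34, -19, -15, -2, 6, 14, 26] -> [-50, -43, -43, -34, -19, -15] -> [-15, -19, -34, -43, -43, -50] -> 2
  [-18, 28, -42] -> [-42, -18, 28] -> [-42, -18] -> [-18, -42] -> 2
  [25, 3, -32, 19, -28, -3] -> [-32, -28, -3, 3, 19, 25] -> [-32, -28] -> [-28, -32] -> 2
  [18, 25, 46, 31, 46, -44, -39, 26] -> [-44, -39, 18, 25, 26, 31, 46, 46] -> [-44, -39] -> [-39, -44] -> 1
  [44, 9, -26, -27, 8, 40, -47, 8, 30, 29] -> [-47, -27, -26, 8, 8, 9, 29, 30, 40, 44] -> [-47, -27, -26] -> [-26, -27, -47] -> 1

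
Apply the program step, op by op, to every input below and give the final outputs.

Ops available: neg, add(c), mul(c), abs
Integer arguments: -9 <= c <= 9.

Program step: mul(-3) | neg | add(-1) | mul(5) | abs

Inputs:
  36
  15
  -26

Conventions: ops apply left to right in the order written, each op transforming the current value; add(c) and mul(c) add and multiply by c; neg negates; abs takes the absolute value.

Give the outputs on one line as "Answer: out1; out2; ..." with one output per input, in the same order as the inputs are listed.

Execution, op by op:
  36 -> -108 -> 108 -> 107 -> 535 -> 535
  15 -> -45 -> 45 -> 44 -> 220 -> 220
  -26 -> 78 -> -78 -> -79 -> -395 -> 395

535; 220; 395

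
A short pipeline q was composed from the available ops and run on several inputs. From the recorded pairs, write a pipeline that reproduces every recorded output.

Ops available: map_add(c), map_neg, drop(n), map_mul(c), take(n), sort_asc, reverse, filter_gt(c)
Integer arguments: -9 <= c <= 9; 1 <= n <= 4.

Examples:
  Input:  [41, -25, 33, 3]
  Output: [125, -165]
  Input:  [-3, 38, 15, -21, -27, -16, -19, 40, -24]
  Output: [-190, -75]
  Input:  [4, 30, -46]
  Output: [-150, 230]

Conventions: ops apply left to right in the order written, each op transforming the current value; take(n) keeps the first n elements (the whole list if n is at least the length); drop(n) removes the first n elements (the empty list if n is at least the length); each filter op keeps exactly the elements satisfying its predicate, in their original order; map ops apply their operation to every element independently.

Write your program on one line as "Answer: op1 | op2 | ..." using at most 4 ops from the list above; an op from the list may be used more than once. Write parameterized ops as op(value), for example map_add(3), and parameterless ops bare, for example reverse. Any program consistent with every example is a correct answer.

map_mul(-5) | take(3) | drop(1)

Check, running the answer program on each example:
  [41, -25, 33, 3] -> [-205, 125, -165, -15] -> [-205, 125, -165] -> [125, -165]
  [-3, 38, 15, -21, -27, -16, -19, 40, -24] -> [15, -190, -75, 105, 135, 80, 95, -200, 120] -> [15, -190, -75] -> [-190, -75]
  [4, 30, -46] -> [-20, -150, 230] -> [-20, -150, 230] -> [-150, 230]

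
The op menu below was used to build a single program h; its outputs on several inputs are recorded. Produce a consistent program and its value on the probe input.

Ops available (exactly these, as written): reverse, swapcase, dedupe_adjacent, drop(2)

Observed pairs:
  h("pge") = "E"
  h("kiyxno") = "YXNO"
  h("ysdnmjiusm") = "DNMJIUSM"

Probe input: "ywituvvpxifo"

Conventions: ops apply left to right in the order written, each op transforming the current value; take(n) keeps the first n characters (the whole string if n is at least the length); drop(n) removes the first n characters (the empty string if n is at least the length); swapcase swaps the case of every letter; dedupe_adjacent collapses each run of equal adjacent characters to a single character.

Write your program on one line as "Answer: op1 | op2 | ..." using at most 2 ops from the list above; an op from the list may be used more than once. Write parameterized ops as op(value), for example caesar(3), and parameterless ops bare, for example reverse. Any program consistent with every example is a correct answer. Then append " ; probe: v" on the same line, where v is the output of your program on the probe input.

swapcase | drop(2) ; probe: "ITUVVPXIFO"

Check, running the answer program on each example:
  "pge" -> "PGE" -> "E"
  "kiyxno" -> "KIYXNO" -> "YXNO"
  "ysdnmjiusm" -> "YSDNMJIUSM" -> "DNMJIUSM"
  probe: "ywituvvpxifo" -> "YWITUVVPXIFO" -> "ITUVVPXIFO"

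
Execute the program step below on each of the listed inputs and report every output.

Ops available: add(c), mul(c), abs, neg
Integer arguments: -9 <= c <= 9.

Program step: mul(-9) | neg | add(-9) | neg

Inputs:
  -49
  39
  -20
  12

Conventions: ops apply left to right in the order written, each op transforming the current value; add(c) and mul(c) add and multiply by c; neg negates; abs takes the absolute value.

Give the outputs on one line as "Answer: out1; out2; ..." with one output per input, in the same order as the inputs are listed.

Execution, op by op:
  -49 -> 441 -> -441 -> -450 -> 450
  39 -> -351 -> 351 -> 342 -> -342
  -20 -> 180 -> -180 -> -189 -> 189
  12 -> -108 -> 108 -> 99 -> -99

450; -342; 189; -99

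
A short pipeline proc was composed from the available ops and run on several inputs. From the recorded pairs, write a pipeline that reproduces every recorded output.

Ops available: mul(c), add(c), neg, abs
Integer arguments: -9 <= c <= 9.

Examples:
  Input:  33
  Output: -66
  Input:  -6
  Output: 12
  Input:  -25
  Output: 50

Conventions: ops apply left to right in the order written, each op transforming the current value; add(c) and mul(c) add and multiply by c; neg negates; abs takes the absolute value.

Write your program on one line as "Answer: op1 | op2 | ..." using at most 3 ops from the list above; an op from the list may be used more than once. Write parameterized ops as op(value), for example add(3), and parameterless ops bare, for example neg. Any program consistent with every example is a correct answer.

mul(2) | neg

Check, running the answer program on each example:
  33 -> 66 -> -66
  -6 -> -12 -> 12
  -25 -> -50 -> 50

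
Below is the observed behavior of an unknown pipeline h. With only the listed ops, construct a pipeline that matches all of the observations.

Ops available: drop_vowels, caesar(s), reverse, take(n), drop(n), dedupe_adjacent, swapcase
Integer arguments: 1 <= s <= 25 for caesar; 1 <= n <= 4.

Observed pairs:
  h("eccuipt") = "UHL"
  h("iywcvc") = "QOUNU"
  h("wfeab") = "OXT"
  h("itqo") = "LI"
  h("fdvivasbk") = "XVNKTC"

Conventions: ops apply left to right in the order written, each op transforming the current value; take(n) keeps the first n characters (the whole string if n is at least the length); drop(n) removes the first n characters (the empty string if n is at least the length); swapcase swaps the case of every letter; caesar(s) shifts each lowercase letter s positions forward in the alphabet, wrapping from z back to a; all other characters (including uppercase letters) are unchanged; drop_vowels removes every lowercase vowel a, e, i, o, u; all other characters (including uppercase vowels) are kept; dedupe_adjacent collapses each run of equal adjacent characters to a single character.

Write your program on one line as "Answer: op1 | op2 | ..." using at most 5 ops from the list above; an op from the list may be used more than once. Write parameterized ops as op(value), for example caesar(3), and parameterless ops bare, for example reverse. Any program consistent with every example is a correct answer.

drop_vowels | dedupe_adjacent | caesar(18) | swapcase

Check, running the answer program on each example:
  "eccuipt" -> "ccpt" -> "cpt" -> "uhl" -> "UHL"
  "iywcvc" -> "ywcvc" -> "ywcvc" -> "qounu" -> "QOUNU"
  "wfeab" -> "wfb" -> "wfb" -> "oxt" -> "OXT"
  "itqo" -> "tq" -> "tq" -> "li" -> "LI"
  "fdvivasbk" -> "fdvvsbk" -> "fdvsbk" -> "xvnktc" -> "XVNKTC"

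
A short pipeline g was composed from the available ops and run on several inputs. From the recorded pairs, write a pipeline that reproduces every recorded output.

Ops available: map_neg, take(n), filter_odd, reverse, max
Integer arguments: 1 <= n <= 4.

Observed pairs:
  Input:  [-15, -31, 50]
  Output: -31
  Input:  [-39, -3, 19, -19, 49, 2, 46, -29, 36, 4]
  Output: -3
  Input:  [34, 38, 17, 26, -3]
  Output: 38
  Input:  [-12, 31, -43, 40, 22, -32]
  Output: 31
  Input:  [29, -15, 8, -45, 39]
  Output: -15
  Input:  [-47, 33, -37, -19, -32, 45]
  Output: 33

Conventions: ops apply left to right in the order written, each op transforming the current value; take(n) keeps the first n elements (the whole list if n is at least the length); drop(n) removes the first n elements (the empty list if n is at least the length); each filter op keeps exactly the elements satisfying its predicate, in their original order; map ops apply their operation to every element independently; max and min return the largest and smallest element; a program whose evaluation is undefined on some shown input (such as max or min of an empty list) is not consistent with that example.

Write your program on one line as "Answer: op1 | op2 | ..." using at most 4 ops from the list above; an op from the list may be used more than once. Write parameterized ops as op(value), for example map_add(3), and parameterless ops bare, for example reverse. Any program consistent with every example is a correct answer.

take(2) | reverse | take(1) | max

Check, running the answer program on each example:
  [-15, -31, 50] -> [-15, -31] -> [-31, -15] -> [-31] -> -31
  [-39, -3, 19, -19, 49, 2, 46, -29, 36, 4] -> [-39, -3] -> [-3, -39] -> [-3] -> -3
  [34, 38, 17, 26, -3] -> [34, 38] -> [38, 34] -> [38] -> 38
  [-12, 31, -43, 40, 22, -32] -> [-12, 31] -> [31, -12] -> [31] -> 31
  [29, -15, 8, -45, 39] -> [29, -15] -> [-15, 29] -> [-15] -> -15
  [-47, 33, -37, -19, -32, 45] -> [-47, 33] -> [33, -47] -> [33] -> 33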